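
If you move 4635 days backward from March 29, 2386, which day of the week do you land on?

Friday

Mar 29, 2386 is a Saturday.
4635 mod 7 = 1, so 4635 days before a Saturday is Saturday − 1 = Friday.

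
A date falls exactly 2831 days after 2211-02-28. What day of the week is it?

Sunday

First find the weekday of Feb 28, 2211. Doomsday rule: the anchor day for the 2200s is Friday. For year 11: 11÷12 = 0 r 11, and 11÷4 = 2, so 0+11+2 = 13.
Friday + 13 ≡ Thursday — that's 2211's doomsday.
In February the doomsday date is Feb 28 (2211 is not a leap year).
Feb 28 is the doomsday itself: Thursday.
2831 mod 7 = 3, so 2831 days after a Thursday is Thursday + 3 = Sunday.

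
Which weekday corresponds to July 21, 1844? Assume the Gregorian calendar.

Doomsday rule: the anchor day for the 1800s is Friday. For year 44: 44÷12 = 3 r 8, and 8÷4 = 2, so 3+8+2 = 13.
Friday + 13 ≡ Thursday — that's 1844's doomsday.
In July the doomsday date is Jul 11.
Jul 21 is 10 days after Jul 11; 10 mod 7 = 3, so Thursday + 3 = Sunday.

Sunday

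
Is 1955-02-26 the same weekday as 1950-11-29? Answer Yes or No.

From Nov 29, 1950 to Feb 26, 1955 is 1550 days.
1550 mod 7 = 3, so they are different weekdays.
(Nov 29, 1950 is a Wednesday; Feb 26, 1955 is a Saturday.)

No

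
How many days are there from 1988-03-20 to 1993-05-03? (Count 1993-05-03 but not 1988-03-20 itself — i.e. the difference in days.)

1870

Mar 20, 1988 → Mar 20, 1989: 365 days.
Mar 20, 1989 → Mar 20, 1990: 365 days.
Mar 20, 1990 → Mar 20, 1991: 365 days.
Mar 20, 1991 → Mar 20, 1992: 366 days (Feb 29, 1992 is in that span).
Mar 20, 1992 → Mar 20, 1993: 365 days.
Mar 20, 1993 → Apr 20, 1993: 31 days (March has 31).
Apr 20, 1993 → May 3, 1993: 13 days.
Total: 1870 days.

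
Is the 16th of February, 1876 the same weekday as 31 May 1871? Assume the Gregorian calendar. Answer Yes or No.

From May 31, 1871 to Feb 16, 1876 is 1722 days.
1722 mod 7 = 0, so they are the same weekday.
(May 31, 1871 is a Wednesday; Feb 16, 1876 is a Wednesday.)

Yes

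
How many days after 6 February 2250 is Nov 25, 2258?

3214

Feb 6, 2250 → Feb 6, 2251: 365 days.
Feb 6, 2251 → Feb 6, 2252: 365 days.
Feb 6, 2252 → Feb 6, 2253: 366 days (Feb 29, 2252 is in that span).
Feb 6, 2253 → Feb 6, 2254: 365 days.
Feb 6, 2254 → Feb 6, 2255: 365 days.
Feb 6, 2255 → Feb 6, 2256: 365 days.
Feb 6, 2256 → Feb 6, 2257: 366 days (Feb 29, 2256 is in that span).
Feb 6, 2257 → Feb 6, 2258: 365 days.
Feb 6, 2258 → Mar 6, 2258: 28 days (February has 28).
Mar 6, 2258 → Apr 6, 2258: 31 days (March has 31).
Apr 6, 2258 → May 6, 2258: 30 days (April has 30).
May 6, 2258 → Jun 6, 2258: 31 days (May has 31).
Jun 6, 2258 → Jul 6, 2258: 30 days (June has 30).
Jul 6, 2258 → Aug 6, 2258: 31 days (July has 31).
Aug 6, 2258 → Sep 6, 2258: 31 days (August has 31).
Sep 6, 2258 → Oct 6, 2258: 30 days (September has 30).
Oct 6, 2258 → Nov 6, 2258: 31 days (October has 31).
Nov 6, 2258 → Nov 25, 2258: 19 days.
Total: 3214 days.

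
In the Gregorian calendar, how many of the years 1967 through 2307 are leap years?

Multiples of 4 in [1967,2307]: 85.
Of those, multiples of 100: 4 (not leap unless ÷400).
Multiples of 400: 1.
Leap years = 85 − 4 + 1 = 82.

82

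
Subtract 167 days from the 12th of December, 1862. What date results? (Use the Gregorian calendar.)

−12 → Nov 30, 1862 (end of Nov, 30 days; 155 left).
−30 → Oct 31, 1862 (end of Oct, 31 days; 125 left).
−31 → Sep 30, 1862 (end of Sep, 30 days; 94 left).
−30 → Aug 31, 1862 (end of Aug, 31 days; 64 left).
−31 → Jul 31, 1862 (end of Jul, 31 days; 33 left).
−31 → Jun 30, 1862 (end of Jun, 30 days; 2 left).
−2 → Jun 28, 1862.

June 28, 1862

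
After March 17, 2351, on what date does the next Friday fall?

Mar 17, 2351 is a Saturday.
From Saturday to the next Friday is 6 days.
Mar 17, 2351 + 6 = Mar 23, 2351.

March 23, 2351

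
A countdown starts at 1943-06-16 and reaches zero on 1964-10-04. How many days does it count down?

Jun 16, 1943 → Jun 16, 1944: 366 days (Feb 29, 1944 is in that span).
Jun 16, 1944 → Jun 16, 1945: 365 days.
Jun 16, 1945 → Jun 16, 1946: 365 days.
Jun 16, 1946 → Jun 16, 1947: 365 days.
Jun 16, 1947 → Jun 16, 1948: 366 days (Feb 29, 1948 is in that span).
Jun 16, 1948 → Jun 16, 1949: 365 days.
Jun 16, 1949 → Jun 16, 1950: 365 days.
Jun 16, 1950 → Jun 16, 1951: 365 days.
Jun 16, 1951 → Jun 16, 1952: 366 days (Feb 29, 1952 is in that span).
Jun 16, 1952 → Jun 16, 1953: 365 days.
Jun 16, 1953 → Jun 16, 1954: 365 days.
Jun 16, 1954 → Jun 16, 1955: 365 days.
Jun 16, 1955 → Jun 16, 1956: 366 days (Feb 29, 1956 is in that span).
Jun 16, 1956 → Jun 16, 1957: 365 days.
Jun 16, 1957 → Jun 16, 1958: 365 days.
Jun 16, 1958 → Jun 16, 1959: 365 days.
Jun 16, 1959 → Jun 16, 1960: 366 days (Feb 29, 1960 is in that span).
Jun 16, 1960 → Jun 16, 1961: 365 days.
Jun 16, 1961 → Jun 16, 1962: 365 days.
Jun 16, 1962 → Jun 16, 1963: 365 days.
Jun 16, 1963 → Jun 16, 1964: 366 days (Feb 29, 1964 is in that span).
Jun 16, 1964 → Jul 16, 1964: 30 days (June has 30).
Jul 16, 1964 → Aug 16, 1964: 31 days (July has 31).
Aug 16, 1964 → Sep 16, 1964: 31 days (August has 31).
Sep 16, 1964 → Oct 4, 1964: 18 days.
Total: 7781 days.

7781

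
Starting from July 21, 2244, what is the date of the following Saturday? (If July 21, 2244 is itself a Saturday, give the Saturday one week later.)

July 27, 2244

Jul 21, 2244 is a Sunday.
From Sunday to the next Saturday is 6 days.
Jul 21, 2244 + 6 = Jul 27, 2244.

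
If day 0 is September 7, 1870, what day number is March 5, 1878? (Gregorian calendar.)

2736

Sep 7, 1870 → Sep 7, 1871: 365 days.
Sep 7, 1871 → Sep 7, 1872: 366 days (Feb 29, 1872 is in that span).
Sep 7, 1872 → Sep 7, 1873: 365 days.
Sep 7, 1873 → Sep 7, 1874: 365 days.
Sep 7, 1874 → Sep 7, 1875: 365 days.
Sep 7, 1875 → Sep 7, 1876: 366 days (Feb 29, 1876 is in that span).
Sep 7, 1876 → Sep 7, 1877: 365 days.
Sep 7, 1877 → Oct 7, 1877: 30 days (September has 30).
Oct 7, 1877 → Nov 7, 1877: 31 days (October has 31).
Nov 7, 1877 → Dec 7, 1877: 30 days (November has 30).
Dec 7, 1877 → Jan 7, 1878: 31 days (December has 31).
Jan 7, 1878 → Feb 7, 1878: 31 days (January has 31).
Feb 7, 1878 → Mar 5, 1878: 26 days.
Total: 2736 days.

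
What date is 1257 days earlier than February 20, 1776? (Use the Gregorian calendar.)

−365 (one year) → Feb 20, 1775 (892 left).
−365 (one year) → Feb 20, 1774 (527 left).
−365 (one year) → Feb 20, 1773 (162 left).
−20 → Jan 31, 1773 (end of Jan, 31 days; 142 left).
−31 → Dec 31, 1772 (end of Dec, 31 days; 111 left).
−31 → Nov 30, 1772 (end of Nov, 30 days; 80 left).
−30 → Oct 31, 1772 (end of Oct, 31 days; 50 left).
−31 → Sep 30, 1772 (end of Sep, 30 days; 19 left).
−19 → Sep 11, 1772.

September 11, 1772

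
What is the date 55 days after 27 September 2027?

November 21, 2027

Sep has 30 days: +4 → Oct 1, 2027 (51 left).
Oct has 31 days: +31 → Nov 1, 2027 (20 left).
+20 → Nov 21, 2027.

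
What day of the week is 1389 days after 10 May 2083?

Thursday

First find the weekday of May 10, 2083. Doomsday rule: the anchor day for the 2000s is Tuesday. For year 83: 83÷12 = 6 r 11, and 11÷4 = 2, so 6+11+2 = 19.
Tuesday + 19 ≡ Sunday — that's 2083's doomsday.
In May the doomsday date is May 9.
May 10 is 1 day after May 9; 1 mod 7 = 1, so Sunday + 1 = Monday.
1389 mod 7 = 3, so 1389 days after a Monday is Monday + 3 = Thursday.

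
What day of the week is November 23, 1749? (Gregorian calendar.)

Sunday

Doomsday rule: the anchor day for the 1700s is Sunday. For year 49: 49÷12 = 4 r 1, and 1÷4 = 0, so 4+1+0 = 5.
Sunday + 5 ≡ Friday — that's 1749's doomsday.
In November the doomsday date is Nov 7.
Nov 23 is 16 days after Nov 7; 16 mod 7 = 2, so Friday + 2 = Sunday.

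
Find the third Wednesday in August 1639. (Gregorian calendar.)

August 1, 1639 is a Monday.
The first Wednesday is therefore August 3 (2 days later).
The third Wednesday is 3 + 2×7 = August 17.

August 17, 1639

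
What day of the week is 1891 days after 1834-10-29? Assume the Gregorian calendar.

Oct 29, 1834 is a Wednesday.
1891 mod 7 = 1, so 1891 days after a Wednesday is Wednesday + 1 = Thursday.

Thursday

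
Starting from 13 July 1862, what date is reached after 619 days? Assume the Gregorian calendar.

+365 (one year) → Jul 13, 1863 (254 left).
Jul has 31 days: +19 → Aug 1, 1863 (235 left).
Aug has 31 days: +31 → Sep 1, 1863 (204 left).
Sep has 30 days: +30 → Oct 1, 1863 (174 left).
Oct has 31 days: +31 → Nov 1, 1863 (143 left).
Nov has 30 days: +30 → Dec 1, 1863 (113 left).
Dec has 31 days: +31 → Jan 1, 1864 (82 left).
Jan has 31 days: +31 → Feb 1, 1864 (51 left).
Feb has 29 days: +29 → Mar 1, 1864 (22 left).
+22 → Mar 23, 1864.

March 23, 1864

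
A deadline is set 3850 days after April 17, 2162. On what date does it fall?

+365 (one year) → Apr 17, 2163 (3485 left).
+366 (one year; includes Feb 29, 2164) → Apr 17, 2164 (3119 left).
+365 (one year) → Apr 17, 2165 (2754 left).
+365 (one year) → Apr 17, 2166 (2389 left).
+365 (one year) → Apr 17, 2167 (2024 left).
+366 (one year; includes Feb 29, 2168) → Apr 17, 2168 (1658 left).
+365 (one year) → Apr 17, 2169 (1293 left).
+365 (one year) → Apr 17, 2170 (928 left).
+365 (one year) → Apr 17, 2171 (563 left).
+366 (one year; includes Feb 29, 2172) → Apr 17, 2172 (197 left).
Apr has 30 days: +14 → May 1, 2172 (183 left).
May has 31 days: +31 → Jun 1, 2172 (152 left).
Jun has 30 days: +30 → Jul 1, 2172 (122 left).
Jul has 31 days: +31 → Aug 1, 2172 (91 left).
Aug has 31 days: +31 → Sep 1, 2172 (60 left).
Sep has 30 days: +30 → Oct 1, 2172 (30 left).
+30 → Oct 31, 2172.

October 31, 2172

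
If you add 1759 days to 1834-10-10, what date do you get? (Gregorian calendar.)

+365 (one year) → Oct 10, 1835 (1394 left).
+366 (one year; includes Feb 29, 1836) → Oct 10, 1836 (1028 left).
+365 (one year) → Oct 10, 1837 (663 left).
+365 (one year) → Oct 10, 1838 (298 left).
Oct has 31 days: +22 → Nov 1, 1838 (276 left).
Nov has 30 days: +30 → Dec 1, 1838 (246 left).
Dec has 31 days: +31 → Jan 1, 1839 (215 left).
Jan has 31 days: +31 → Feb 1, 1839 (184 left).
Feb has 28 days: +28 → Mar 1, 1839 (156 left).
Mar has 31 days: +31 → Apr 1, 1839 (125 left).
Apr has 30 days: +30 → May 1, 1839 (95 left).
May has 31 days: +31 → Jun 1, 1839 (64 left).
Jun has 30 days: +30 → Jul 1, 1839 (34 left).
Jul has 31 days: +31 → Aug 1, 1839 (3 left).
+3 → Aug 4, 1839.

August 4, 1839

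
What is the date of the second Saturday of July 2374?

July 1, 2374 is a Monday.
The first Saturday is therefore July 6 (5 days later).
The second Saturday is 6 + 1×7 = July 13.

July 13, 2374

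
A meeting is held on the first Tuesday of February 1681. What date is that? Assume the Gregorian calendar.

February 1, 1681 is a Saturday.
The first Tuesday is therefore February 4 (3 days later).

February 4, 1681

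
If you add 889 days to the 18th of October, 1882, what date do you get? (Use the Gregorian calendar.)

+365 (one year) → Oct 18, 1883 (524 left).
+366 (one year; includes Feb 29, 1884) → Oct 18, 1884 (158 left).
Oct has 31 days: +14 → Nov 1, 1884 (144 left).
Nov has 30 days: +30 → Dec 1, 1884 (114 left).
Dec has 31 days: +31 → Jan 1, 1885 (83 left).
Jan has 31 days: +31 → Feb 1, 1885 (52 left).
Feb has 28 days: +28 → Mar 1, 1885 (24 left).
+24 → Mar 25, 1885.

March 25, 1885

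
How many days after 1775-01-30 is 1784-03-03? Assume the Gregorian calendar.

Jan 30, 1775 → Jan 30, 1776: 365 days.
Jan 30, 1776 → Jan 30, 1777: 366 days (Feb 29, 1776 is in that span).
Jan 30, 1777 → Jan 30, 1778: 365 days.
Jan 30, 1778 → Jan 30, 1779: 365 days.
Jan 30, 1779 → Jan 30, 1780: 365 days.
Jan 30, 1780 → Jan 30, 1781: 366 days (Feb 29, 1780 is in that span).
Jan 30, 1781 → Jan 30, 1782: 365 days.
Jan 30, 1782 → Jan 30, 1783: 365 days.
Jan 30, 1783 → Feb 28, 1783: 29 days (January has 31).
Feb 28, 1783 → Mar 28, 1783: 28 days (February has 28).
Mar 28, 1783 → Apr 28, 1783: 31 days (March has 31).
Apr 28, 1783 → May 28, 1783: 30 days (April has 30).
May 28, 1783 → Jun 28, 1783: 31 days (May has 31).
Jun 28, 1783 → Jul 28, 1783: 30 days (June has 30).
Jul 28, 1783 → Aug 28, 1783: 31 days (July has 31).
Aug 28, 1783 → Sep 28, 1783: 31 days (August has 31).
Sep 28, 1783 → Oct 28, 1783: 30 days (September has 30).
Oct 28, 1783 → Nov 28, 1783: 31 days (October has 31).
Nov 28, 1783 → Dec 28, 1783: 30 days (November has 30).
Dec 28, 1783 → Jan 28, 1784: 31 days (December has 31).
Jan 28, 1784 → Feb 28, 1784: 31 days (January has 31).
Feb 28, 1784 → Mar 3, 1784: 4 days.
Total: 3320 days.

3320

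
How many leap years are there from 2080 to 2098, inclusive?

5

Multiples of 4 in [2080,2098]: 5.
Of those, multiples of 100: 0 (not leap unless ÷400).
Multiples of 400: 0.
Leap years = 5 − 0 + 0 = 5.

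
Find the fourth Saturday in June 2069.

June 1, 2069 is a Saturday.
The first Saturday is therefore June 1 (same day).
The fourth Saturday is 1 + 3×7 = June 22.

June 22, 2069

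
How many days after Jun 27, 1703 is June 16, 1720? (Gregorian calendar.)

6199

Jun 27, 1703 → Jun 27, 1704: 366 days (Feb 29, 1704 is in that span).
Jun 27, 1704 → Jun 27, 1705: 365 days.
Jun 27, 1705 → Jun 27, 1706: 365 days.
Jun 27, 1706 → Jun 27, 1707: 365 days.
Jun 27, 1707 → Jun 27, 1708: 366 days (Feb 29, 1708 is in that span).
Jun 27, 1708 → Jun 27, 1709: 365 days.
Jun 27, 1709 → Jun 27, 1710: 365 days.
Jun 27, 1710 → Jun 27, 1711: 365 days.
Jun 27, 1711 → Jun 27, 1712: 366 days (Feb 29, 1712 is in that span).
Jun 27, 1712 → Jun 27, 1713: 365 days.
Jun 27, 1713 → Jun 27, 1714: 365 days.
Jun 27, 1714 → Jun 27, 1715: 365 days.
Jun 27, 1715 → Jun 27, 1716: 366 days (Feb 29, 1716 is in that span).
Jun 27, 1716 → Jun 27, 1717: 365 days.
Jun 27, 1717 → Jun 27, 1718: 365 days.
Jun 27, 1718 → Jun 27, 1719: 365 days.
Jun 27, 1719 → Jul 27, 1719: 30 days (June has 30).
Jul 27, 1719 → Aug 27, 1719: 31 days (July has 31).
Aug 27, 1719 → Sep 27, 1719: 31 days (August has 31).
Sep 27, 1719 → Oct 27, 1719: 30 days (September has 30).
Oct 27, 1719 → Nov 27, 1719: 31 days (October has 31).
Nov 27, 1719 → Dec 27, 1719: 30 days (November has 30).
Dec 27, 1719 → Jan 27, 1720: 31 days (December has 31).
Jan 27, 1720 → Feb 27, 1720: 31 days (January has 31).
Feb 27, 1720 → Mar 27, 1720: 29 days (February has 29).
Mar 27, 1720 → Apr 27, 1720: 31 days (March has 31).
Apr 27, 1720 → May 27, 1720: 30 days (April has 30).
May 27, 1720 → Jun 16, 1720: 20 days.
Total: 6199 days.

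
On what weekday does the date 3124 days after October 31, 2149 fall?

Oct 31, 2149 is a Friday.
3124 mod 7 = 2, so 3124 days after a Friday is Friday + 2 = Sunday.

Sunday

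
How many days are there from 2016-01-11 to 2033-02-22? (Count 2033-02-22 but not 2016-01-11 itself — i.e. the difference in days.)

6252

Jan 11, 2016 → Jan 11, 2017: 366 days (Feb 29, 2016 is in that span).
Jan 11, 2017 → Jan 11, 2018: 365 days.
Jan 11, 2018 → Jan 11, 2019: 365 days.
Jan 11, 2019 → Jan 11, 2020: 365 days.
Jan 11, 2020 → Jan 11, 2021: 366 days (Feb 29, 2020 is in that span).
Jan 11, 2021 → Jan 11, 2022: 365 days.
Jan 11, 2022 → Jan 11, 2023: 365 days.
Jan 11, 2023 → Jan 11, 2024: 365 days.
Jan 11, 2024 → Jan 11, 2025: 366 days (Feb 29, 2024 is in that span).
Jan 11, 2025 → Jan 11, 2026: 365 days.
Jan 11, 2026 → Jan 11, 2027: 365 days.
Jan 11, 2027 → Jan 11, 2028: 365 days.
Jan 11, 2028 → Jan 11, 2029: 366 days (Feb 29, 2028 is in that span).
Jan 11, 2029 → Jan 11, 2030: 365 days.
Jan 11, 2030 → Jan 11, 2031: 365 days.
Jan 11, 2031 → Jan 11, 2032: 365 days.
Jan 11, 2032 → Jan 11, 2033: 366 days (Feb 29, 2032 is in that span).
Jan 11, 2033 → Feb 11, 2033: 31 days (January has 31).
Feb 11, 2033 → Feb 22, 2033: 11 days.
Total: 6252 days.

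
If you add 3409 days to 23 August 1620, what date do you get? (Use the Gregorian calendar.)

December 23, 1629

+365 (one year) → Aug 23, 1621 (3044 left).
+365 (one year) → Aug 23, 1622 (2679 left).
+365 (one year) → Aug 23, 1623 (2314 left).
+366 (one year; includes Feb 29, 1624) → Aug 23, 1624 (1948 left).
+365 (one year) → Aug 23, 1625 (1583 left).
+365 (one year) → Aug 23, 1626 (1218 left).
+365 (one year) → Aug 23, 1627 (853 left).
+366 (one year; includes Feb 29, 1628) → Aug 23, 1628 (487 left).
+365 (one year) → Aug 23, 1629 (122 left).
Aug has 31 days: +9 → Sep 1, 1629 (113 left).
Sep has 30 days: +30 → Oct 1, 1629 (83 left).
Oct has 31 days: +31 → Nov 1, 1629 (52 left).
Nov has 30 days: +30 → Dec 1, 1629 (22 left).
+22 → Dec 23, 1629.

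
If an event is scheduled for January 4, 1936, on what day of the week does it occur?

Saturday

Doomsday rule: the anchor day for the 1900s is Wednesday. For year 36: 36÷12 = 3 r 0, and 0÷4 = 0, so 3+0+0 = 3.
Wednesday + 3 ≡ Saturday — that's 1936's doomsday.
In January the doomsday date is Jan 4 (1936 is a leap year (divisible by 4)).
Jan 4 is the doomsday itself: Saturday.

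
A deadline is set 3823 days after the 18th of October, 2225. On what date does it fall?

April 6, 2236

+365 (one year) → Oct 18, 2226 (3458 left).
+365 (one year) → Oct 18, 2227 (3093 left).
+366 (one year; includes Feb 29, 2228) → Oct 18, 2228 (2727 left).
+365 (one year) → Oct 18, 2229 (2362 left).
+365 (one year) → Oct 18, 2230 (1997 left).
+365 (one year) → Oct 18, 2231 (1632 left).
+366 (one year; includes Feb 29, 2232) → Oct 18, 2232 (1266 left).
+365 (one year) → Oct 18, 2233 (901 left).
+365 (one year) → Oct 18, 2234 (536 left).
+365 (one year) → Oct 18, 2235 (171 left).
Oct has 31 days: +14 → Nov 1, 2235 (157 left).
Nov has 30 days: +30 → Dec 1, 2235 (127 left).
Dec has 31 days: +31 → Jan 1, 2236 (96 left).
Jan has 31 days: +31 → Feb 1, 2236 (65 left).
Feb has 29 days: +29 → Mar 1, 2236 (36 left).
Mar has 31 days: +31 → Apr 1, 2236 (5 left).
+5 → Apr 6, 2236.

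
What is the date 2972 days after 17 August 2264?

October 6, 2272

+365 (one year) → Aug 17, 2265 (2607 left).
+365 (one year) → Aug 17, 2266 (2242 left).
+365 (one year) → Aug 17, 2267 (1877 left).
+366 (one year; includes Feb 29, 2268) → Aug 17, 2268 (1511 left).
+365 (one year) → Aug 17, 2269 (1146 left).
+365 (one year) → Aug 17, 2270 (781 left).
+365 (one year) → Aug 17, 2271 (416 left).
+366 (one year; includes Feb 29, 2272) → Aug 17, 2272 (50 left).
Aug has 31 days: +15 → Sep 1, 2272 (35 left).
Sep has 30 days: +30 → Oct 1, 2272 (5 left).
+5 → Oct 6, 2272.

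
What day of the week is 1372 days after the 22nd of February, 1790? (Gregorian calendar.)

Monday

First find the weekday of Feb 22, 1790. Doomsday rule: the anchor day for the 1700s is Sunday. For year 90: 90÷12 = 7 r 6, and 6÷4 = 1, so 7+6+1 = 14.
Sunday + 14 ≡ Sunday — that's 1790's doomsday.
In February the doomsday date is Feb 28 (1790 is not a leap year).
Feb 22 is 6 days before Feb 28; 6 mod 7 = 6, so Sunday − 6 = Monday.
1372 mod 7 = 0, so 1372 days after a Monday is Monday + 0 = Monday.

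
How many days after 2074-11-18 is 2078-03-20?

Nov 18, 2074 → Nov 18, 2075: 365 days.
Nov 18, 2075 → Nov 18, 2076: 366 days (Feb 29, 2076 is in that span).
Nov 18, 2076 → Nov 18, 2077: 365 days.
Nov 18, 2077 → Dec 18, 2077: 30 days (November has 30).
Dec 18, 2077 → Jan 18, 2078: 31 days (December has 31).
Jan 18, 2078 → Feb 18, 2078: 31 days (January has 31).
Feb 18, 2078 → Mar 18, 2078: 28 days (February has 28).
Mar 18, 2078 → Mar 20, 2078: 2 days.
Total: 1218 days.

1218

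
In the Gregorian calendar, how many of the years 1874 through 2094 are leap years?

Multiples of 4 in [1874,2094]: 55.
Of those, multiples of 100: 2 (not leap unless ÷400).
Multiples of 400: 1.
Leap years = 55 − 2 + 1 = 54.

54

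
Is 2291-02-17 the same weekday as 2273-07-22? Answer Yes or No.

Yes

From Jul 22, 2273 to Feb 17, 2291 is 6419 days.
6419 mod 7 = 0, so they are the same weekday.
(Jul 22, 2273 is a Tuesday; Feb 17, 2291 is a Tuesday.)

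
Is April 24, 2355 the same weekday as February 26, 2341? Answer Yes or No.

No

From Feb 26, 2341 to Apr 24, 2355 is 5170 days.
5170 mod 7 = 4, so they are different weekdays.
(Feb 26, 2341 is a Wednesday; Apr 24, 2355 is a Sunday.)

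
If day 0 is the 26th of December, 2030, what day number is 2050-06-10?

Dec 26, 2030 → Dec 26, 2031: 365 days.
Dec 26, 2031 → Dec 26, 2032: 366 days (Feb 29, 2032 is in that span).
Dec 26, 2032 → Dec 26, 2033: 365 days.
Dec 26, 2033 → Dec 26, 2034: 365 days.
Dec 26, 2034 → Dec 26, 2035: 365 days.
Dec 26, 2035 → Dec 26, 2036: 366 days (Feb 29, 2036 is in that span).
Dec 26, 2036 → Dec 26, 2037: 365 days.
Dec 26, 2037 → Dec 26, 2038: 365 days.
Dec 26, 2038 → Dec 26, 2039: 365 days.
Dec 26, 2039 → Dec 26, 2040: 366 days (Feb 29, 2040 is in that span).
Dec 26, 2040 → Dec 26, 2041: 365 days.
Dec 26, 2041 → Dec 26, 2042: 365 days.
Dec 26, 2042 → Dec 26, 2043: 365 days.
Dec 26, 2043 → Dec 26, 2044: 366 days (Feb 29, 2044 is in that span).
Dec 26, 2044 → Dec 26, 2045: 365 days.
Dec 26, 2045 → Dec 26, 2046: 365 days.
Dec 26, 2046 → Dec 26, 2047: 365 days.
Dec 26, 2047 → Dec 26, 2048: 366 days (Feb 29, 2048 is in that span).
Dec 26, 2048 → Dec 26, 2049: 365 days.
Dec 26, 2049 → Jan 26, 2050: 31 days (December has 31).
Jan 26, 2050 → Feb 26, 2050: 31 days (January has 31).
Feb 26, 2050 → Mar 26, 2050: 28 days (February has 28).
Mar 26, 2050 → Apr 26, 2050: 31 days (March has 31).
Apr 26, 2050 → May 26, 2050: 30 days (April has 30).
May 26, 2050 → Jun 10, 2050: 15 days.
Total: 7106 days.

7106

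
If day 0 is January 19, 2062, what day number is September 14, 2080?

6813

Jan 19, 2062 → Jan 19, 2063: 365 days.
Jan 19, 2063 → Jan 19, 2064: 365 days.
Jan 19, 2064 → Jan 19, 2065: 366 days (Feb 29, 2064 is in that span).
Jan 19, 2065 → Jan 19, 2066: 365 days.
Jan 19, 2066 → Jan 19, 2067: 365 days.
Jan 19, 2067 → Jan 19, 2068: 365 days.
Jan 19, 2068 → Jan 19, 2069: 366 days (Feb 29, 2068 is in that span).
Jan 19, 2069 → Jan 19, 2070: 365 days.
Jan 19, 2070 → Jan 19, 2071: 365 days.
Jan 19, 2071 → Jan 19, 2072: 365 days.
Jan 19, 2072 → Jan 19, 2073: 366 days (Feb 29, 2072 is in that span).
Jan 19, 2073 → Jan 19, 2074: 365 days.
Jan 19, 2074 → Jan 19, 2075: 365 days.
Jan 19, 2075 → Jan 19, 2076: 365 days.
Jan 19, 2076 → Jan 19, 2077: 366 days (Feb 29, 2076 is in that span).
Jan 19, 2077 → Jan 19, 2078: 365 days.
Jan 19, 2078 → Jan 19, 2079: 365 days.
Jan 19, 2079 → Jan 19, 2080: 365 days.
Jan 19, 2080 → Feb 19, 2080: 31 days (January has 31).
Feb 19, 2080 → Mar 19, 2080: 29 days (February has 29).
Mar 19, 2080 → Apr 19, 2080: 31 days (March has 31).
Apr 19, 2080 → May 19, 2080: 30 days (April has 30).
May 19, 2080 → Jun 19, 2080: 31 days (May has 31).
Jun 19, 2080 → Jul 19, 2080: 30 days (June has 30).
Jul 19, 2080 → Aug 19, 2080: 31 days (July has 31).
Aug 19, 2080 → Sep 14, 2080: 26 days.
Total: 6813 days.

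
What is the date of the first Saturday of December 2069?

December 7, 2069

December 1, 2069 is a Sunday.
The first Saturday is therefore December 7 (6 days later).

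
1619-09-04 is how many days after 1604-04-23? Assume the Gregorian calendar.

5612

Apr 23, 1604 → Apr 23, 1605: 365 days.
Apr 23, 1605 → Apr 23, 1606: 365 days.
Apr 23, 1606 → Apr 23, 1607: 365 days.
Apr 23, 1607 → Apr 23, 1608: 366 days (Feb 29, 1608 is in that span).
Apr 23, 1608 → Apr 23, 1609: 365 days.
Apr 23, 1609 → Apr 23, 1610: 365 days.
Apr 23, 1610 → Apr 23, 1611: 365 days.
Apr 23, 1611 → Apr 23, 1612: 366 days (Feb 29, 1612 is in that span).
Apr 23, 1612 → Apr 23, 1613: 365 days.
Apr 23, 1613 → Apr 23, 1614: 365 days.
Apr 23, 1614 → Apr 23, 1615: 365 days.
Apr 23, 1615 → Apr 23, 1616: 366 days (Feb 29, 1616 is in that span).
Apr 23, 1616 → Apr 23, 1617: 365 days.
Apr 23, 1617 → Apr 23, 1618: 365 days.
Apr 23, 1618 → Apr 23, 1619: 365 days.
Apr 23, 1619 → May 23, 1619: 30 days (April has 30).
May 23, 1619 → Jun 23, 1619: 31 days (May has 31).
Jun 23, 1619 → Jul 23, 1619: 30 days (June has 30).
Jul 23, 1619 → Aug 23, 1619: 31 days (July has 31).
Aug 23, 1619 → Sep 4, 1619: 12 days.
Total: 5612 days.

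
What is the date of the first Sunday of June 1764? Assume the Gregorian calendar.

June 3, 1764

June 1, 1764 is a Friday.
The first Sunday is therefore June 3 (2 days later).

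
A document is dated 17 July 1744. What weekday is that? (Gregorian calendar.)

Doomsday rule: the anchor day for the 1700s is Sunday. For year 44: 44÷12 = 3 r 8, and 8÷4 = 2, so 3+8+2 = 13.
Sunday + 13 ≡ Saturday — that's 1744's doomsday.
In July the doomsday date is Jul 11.
Jul 17 is 6 days after Jul 11; 6 mod 7 = 6, so Saturday + 6 = Friday.

Friday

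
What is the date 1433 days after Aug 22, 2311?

July 25, 2315

+366 (one year; includes Feb 29, 2312) → Aug 22, 2312 (1067 left).
+365 (one year) → Aug 22, 2313 (702 left).
+365 (one year) → Aug 22, 2314 (337 left).
Aug has 31 days: +10 → Sep 1, 2314 (327 left).
Sep has 30 days: +30 → Oct 1, 2314 (297 left).
Oct has 31 days: +31 → Nov 1, 2314 (266 left).
Nov has 30 days: +30 → Dec 1, 2314 (236 left).
Dec has 31 days: +31 → Jan 1, 2315 (205 left).
Jan has 31 days: +31 → Feb 1, 2315 (174 left).
Feb has 28 days: +28 → Mar 1, 2315 (146 left).
Mar has 31 days: +31 → Apr 1, 2315 (115 left).
Apr has 30 days: +30 → May 1, 2315 (85 left).
May has 31 days: +31 → Jun 1, 2315 (54 left).
Jun has 30 days: +30 → Jul 1, 2315 (24 left).
+24 → Jul 25, 2315.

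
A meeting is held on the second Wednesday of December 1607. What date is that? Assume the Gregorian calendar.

December 1, 1607 is a Saturday.
The first Wednesday is therefore December 5 (4 days later).
The second Wednesday is 5 + 1×7 = December 12.

December 12, 1607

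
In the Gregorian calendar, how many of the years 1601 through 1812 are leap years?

Multiples of 4 in [1601,1812]: 53.
Of those, multiples of 100: 2 (not leap unless ÷400).
Multiples of 400: 0.
Leap years = 53 − 2 + 0 = 51.

51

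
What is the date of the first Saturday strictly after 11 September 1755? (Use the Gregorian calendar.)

Sep 11, 1755 is a Thursday.
From Thursday to the next Saturday is 2 days.
Sep 11, 1755 + 2 = Sep 13, 1755.

September 13, 1755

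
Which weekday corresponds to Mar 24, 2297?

Doomsday rule: the anchor day for the 2200s is Friday. For year 97: 97÷12 = 8 r 1, and 1÷4 = 0, so 8+1+0 = 9.
Friday + 9 ≡ Sunday — that's 2297's doomsday.
In March the doomsday date is Mar 14.
Mar 24 is 10 days after Mar 14; 10 mod 7 = 3, so Sunday + 3 = Wednesday.

Wednesday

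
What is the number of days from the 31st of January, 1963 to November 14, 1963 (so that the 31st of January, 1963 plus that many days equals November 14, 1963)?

Jan 31, 1963 → Feb 28, 1963: 28 days (January has 31).
Feb 28, 1963 → Mar 28, 1963: 28 days (February has 28).
Mar 28, 1963 → Apr 28, 1963: 31 days (March has 31).
Apr 28, 1963 → May 28, 1963: 30 days (April has 30).
May 28, 1963 → Jun 28, 1963: 31 days (May has 31).
Jun 28, 1963 → Jul 28, 1963: 30 days (June has 30).
Jul 28, 1963 → Aug 28, 1963: 31 days (July has 31).
Aug 28, 1963 → Sep 28, 1963: 31 days (August has 31).
Sep 28, 1963 → Oct 28, 1963: 30 days (September has 30).
Oct 28, 1963 → Nov 14, 1963: 17 days.
Total: 287 days.

287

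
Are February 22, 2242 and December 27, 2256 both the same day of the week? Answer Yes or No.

No

From Feb 22, 2242 to Dec 27, 2256 is 5422 days.
5422 mod 7 = 4, so they are different weekdays.
(Feb 22, 2242 is a Tuesday; Dec 27, 2256 is a Saturday.)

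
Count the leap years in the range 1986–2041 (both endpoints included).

14

Multiples of 4 in [1986,2041]: 14.
Of those, multiples of 100: 1 (not leap unless ÷400).
Multiples of 400: 1.
Leap years = 14 − 1 + 1 = 14.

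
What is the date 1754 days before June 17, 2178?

−365 (one year) → Jun 17, 2177 (1389 left).
−365 (one year) → Jun 17, 2176 (1024 left).
−366 (one year; includes Feb 29, 2176) → Jun 17, 2175 (658 left).
−365 (one year) → Jun 17, 2174 (293 left).
−17 → May 31, 2174 (end of May, 31 days; 276 left).
−31 → Apr 30, 2174 (end of Apr, 30 days; 245 left).
−30 → Mar 31, 2174 (end of Mar, 31 days; 215 left).
−31 → Feb 28, 2174 (end of Feb, 28 days; 184 left).
−28 → Jan 31, 2174 (end of Jan, 31 days; 156 left).
−31 → Dec 31, 2173 (end of Dec, 31 days; 125 left).
−31 → Nov 30, 2173 (end of Nov, 30 days; 94 left).
−30 → Oct 31, 2173 (end of Oct, 31 days; 64 left).
−31 → Sep 30, 2173 (end of Sep, 30 days; 33 left).
−30 → Aug 31, 2173 (end of Aug, 31 days; 3 left).
−3 → Aug 28, 2173.

August 28, 2173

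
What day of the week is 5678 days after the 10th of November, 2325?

Wednesday

First find the weekday of Nov 10, 2325. Doomsday rule: the anchor day for the 2300s is Wednesday. For year 25: 25÷12 = 2 r 1, and 1÷4 = 0, so 2+1+0 = 3.
Wednesday + 3 ≡ Saturday — that's 2325's doomsday.
In November the doomsday date is Nov 7.
Nov 10 is 3 days after Nov 7; 3 mod 7 = 3, so Saturday + 3 = Tuesday.
5678 mod 7 = 1, so 5678 days after a Tuesday is Tuesday + 1 = Wednesday.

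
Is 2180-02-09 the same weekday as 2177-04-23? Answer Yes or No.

Yes

From Apr 23, 2177 to Feb 9, 2180 is 1022 days.
1022 mod 7 = 0, so they are the same weekday.
(Apr 23, 2177 is a Wednesday; Feb 9, 2180 is a Wednesday.)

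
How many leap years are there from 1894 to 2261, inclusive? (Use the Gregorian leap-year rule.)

Multiples of 4 in [1894,2261]: 92.
Of those, multiples of 100: 4 (not leap unless ÷400).
Multiples of 400: 1.
Leap years = 92 − 4 + 1 = 89.

89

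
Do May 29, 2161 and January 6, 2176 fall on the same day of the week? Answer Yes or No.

No

From May 29, 2161 to Jan 6, 2176 is 5335 days.
5335 mod 7 = 1, so they are different weekdays.
(May 29, 2161 is a Friday; Jan 6, 2176 is a Saturday.)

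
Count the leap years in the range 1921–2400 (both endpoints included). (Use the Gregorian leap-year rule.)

117

Multiples of 4 in [1921,2400]: 120.
Of those, multiples of 100: 5 (not leap unless ÷400).
Multiples of 400: 2.
Leap years = 120 − 5 + 2 = 117.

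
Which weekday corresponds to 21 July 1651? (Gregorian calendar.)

Doomsday rule: the anchor day for the 1600s is Tuesday. For year 51: 51÷12 = 4 r 3, and 3÷4 = 0, so 4+3+0 = 7.
Tuesday + 7 ≡ Tuesday — that's 1651's doomsday.
In July the doomsday date is Jul 11.
Jul 21 is 10 days after Jul 11; 10 mod 7 = 3, so Tuesday + 3 = Friday.

Friday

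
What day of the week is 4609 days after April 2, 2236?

Tuesday

First find the weekday of Apr 2, 2236. Doomsday rule: the anchor day for the 2200s is Friday. For year 36: 36÷12 = 3 r 0, and 0÷4 = 0, so 3+0+0 = 3.
Friday + 3 ≡ Monday — that's 2236's doomsday.
In April the doomsday date is Apr 4.
Apr 2 is 2 days before Apr 4; 2 mod 7 = 2, so Monday − 2 = Saturday.
4609 mod 7 = 3, so 4609 days after a Saturday is Saturday + 3 = Tuesday.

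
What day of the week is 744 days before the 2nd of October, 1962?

Oct 2, 1962 is a Tuesday.
744 mod 7 = 2, so 744 days before a Tuesday is Tuesday − 2 = Sunday.

Sunday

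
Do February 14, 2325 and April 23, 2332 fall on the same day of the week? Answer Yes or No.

Yes

From Feb 14, 2325 to Apr 23, 2332 is 2625 days.
2625 mod 7 = 0, so they are the same weekday.
(Feb 14, 2325 is a Saturday; Apr 23, 2332 is a Saturday.)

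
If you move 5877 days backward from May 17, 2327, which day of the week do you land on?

First find the weekday of May 17, 2327. Doomsday rule: the anchor day for the 2300s is Wednesday. For year 27: 27÷12 = 2 r 3, and 3÷4 = 0, so 2+3+0 = 5.
Wednesday + 5 ≡ Monday — that's 2327's doomsday.
In May the doomsday date is May 9.
May 17 is 8 days after May 9; 8 mod 7 = 1, so Monday + 1 = Tuesday.
5877 mod 7 = 4, so 5877 days before a Tuesday is Tuesday − 4 = Friday.

Friday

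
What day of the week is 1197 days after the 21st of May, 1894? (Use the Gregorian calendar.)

Monday

May 21, 1894 is a Monday.
1197 mod 7 = 0, so 1197 days after a Monday is Monday + 0 = Monday.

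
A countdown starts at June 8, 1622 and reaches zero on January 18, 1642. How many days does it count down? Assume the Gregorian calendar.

7164

Jun 8, 1622 → Jun 8, 1623: 365 days.
Jun 8, 1623 → Jun 8, 1624: 366 days (Feb 29, 1624 is in that span).
Jun 8, 1624 → Jun 8, 1625: 365 days.
Jun 8, 1625 → Jun 8, 1626: 365 days.
Jun 8, 1626 → Jun 8, 1627: 365 days.
Jun 8, 1627 → Jun 8, 1628: 366 days (Feb 29, 1628 is in that span).
Jun 8, 1628 → Jun 8, 1629: 365 days.
Jun 8, 1629 → Jun 8, 1630: 365 days.
Jun 8, 1630 → Jun 8, 1631: 365 days.
Jun 8, 1631 → Jun 8, 1632: 366 days (Feb 29, 1632 is in that span).
Jun 8, 1632 → Jun 8, 1633: 365 days.
Jun 8, 1633 → Jun 8, 1634: 365 days.
Jun 8, 1634 → Jun 8, 1635: 365 days.
Jun 8, 1635 → Jun 8, 1636: 366 days (Feb 29, 1636 is in that span).
Jun 8, 1636 → Jun 8, 1637: 365 days.
Jun 8, 1637 → Jun 8, 1638: 365 days.
Jun 8, 1638 → Jun 8, 1639: 365 days.
Jun 8, 1639 → Jun 8, 1640: 366 days (Feb 29, 1640 is in that span).
Jun 8, 1640 → Jun 8, 1641: 365 days.
Jun 8, 1641 → Jul 8, 1641: 30 days (June has 30).
Jul 8, 1641 → Aug 8, 1641: 31 days (July has 31).
Aug 8, 1641 → Sep 8, 1641: 31 days (August has 31).
Sep 8, 1641 → Oct 8, 1641: 30 days (September has 30).
Oct 8, 1641 → Nov 8, 1641: 31 days (October has 31).
Nov 8, 1641 → Dec 8, 1641: 30 days (November has 30).
Dec 8, 1641 → Jan 8, 1642: 31 days (December has 31).
Jan 8, 1642 → Jan 18, 1642: 10 days.
Total: 7164 days.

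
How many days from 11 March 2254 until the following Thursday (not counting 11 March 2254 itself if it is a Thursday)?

5

Mar 11, 2254 is a Saturday.
From Saturday to the next Thursday is 5 days.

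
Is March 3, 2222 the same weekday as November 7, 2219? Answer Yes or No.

Yes

From Nov 7, 2219 to Mar 3, 2222 is 847 days.
847 mod 7 = 0, so they are the same weekday.
(Nov 7, 2219 is a Sunday; Mar 3, 2222 is a Sunday.)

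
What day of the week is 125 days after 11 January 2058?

Thursday

First find the weekday of Jan 11, 2058. Doomsday rule: the anchor day for the 2000s is Tuesday. For year 58: 58÷12 = 4 r 10, and 10÷4 = 2, so 4+10+2 = 16.
Tuesday + 16 ≡ Thursday — that's 2058's doomsday.
In January the doomsday date is Jan 3 (2058 is not a leap year).
Jan 11 is 8 days after Jan 3; 8 mod 7 = 1, so Thursday + 1 = Friday.
125 mod 7 = 6, so 125 days after a Friday is Friday + 6 = Thursday.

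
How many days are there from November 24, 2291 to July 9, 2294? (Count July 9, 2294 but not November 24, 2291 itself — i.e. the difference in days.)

958

Nov 24, 2291 → Nov 24, 2292: 366 days (Feb 29, 2292 is in that span).
Nov 24, 2292 → Nov 24, 2293: 365 days.
Nov 24, 2293 → Dec 24, 2293: 30 days (November has 30).
Dec 24, 2293 → Jan 24, 2294: 31 days (December has 31).
Jan 24, 2294 → Feb 24, 2294: 31 days (January has 31).
Feb 24, 2294 → Mar 24, 2294: 28 days (February has 28).
Mar 24, 2294 → Apr 24, 2294: 31 days (March has 31).
Apr 24, 2294 → May 24, 2294: 30 days (April has 30).
May 24, 2294 → Jun 24, 2294: 31 days (May has 31).
Jun 24, 2294 → Jul 9, 2294: 15 days.
Total: 958 days.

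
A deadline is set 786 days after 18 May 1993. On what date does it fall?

July 13, 1995

+365 (one year) → May 18, 1994 (421 left).
+365 (one year) → May 18, 1995 (56 left).
May has 31 days: +14 → Jun 1, 1995 (42 left).
Jun has 30 days: +30 → Jul 1, 1995 (12 left).
+12 → Jul 13, 1995.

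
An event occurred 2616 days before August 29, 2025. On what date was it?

July 1, 2018

−365 (one year) → Aug 29, 2024 (2251 left).
−366 (one year; includes Feb 29, 2024) → Aug 29, 2023 (1885 left).
−365 (one year) → Aug 29, 2022 (1520 left).
−365 (one year) → Aug 29, 2021 (1155 left).
−365 (one year) → Aug 29, 2020 (790 left).
−366 (one year; includes Feb 29, 2020) → Aug 29, 2019 (424 left).
−365 (one year) → Aug 29, 2018 (59 left).
−29 → Jul 31, 2018 (end of Jul, 31 days; 30 left).
−30 → Jul 1, 2018.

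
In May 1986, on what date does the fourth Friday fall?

May 23, 1986

May 1, 1986 is a Thursday.
The first Friday is therefore May 2 (1 days later).
The fourth Friday is 2 + 3×7 = May 23.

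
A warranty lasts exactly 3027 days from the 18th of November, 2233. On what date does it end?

March 3, 2242

+365 (one year) → Nov 18, 2234 (2662 left).
+365 (one year) → Nov 18, 2235 (2297 left).
+366 (one year; includes Feb 29, 2236) → Nov 18, 2236 (1931 left).
+365 (one year) → Nov 18, 2237 (1566 left).
+365 (one year) → Nov 18, 2238 (1201 left).
+365 (one year) → Nov 18, 2239 (836 left).
+366 (one year; includes Feb 29, 2240) → Nov 18, 2240 (470 left).
+365 (one year) → Nov 18, 2241 (105 left).
Nov has 30 days: +13 → Dec 1, 2241 (92 left).
Dec has 31 days: +31 → Jan 1, 2242 (61 left).
Jan has 31 days: +31 → Feb 1, 2242 (30 left).
Feb has 28 days: +28 → Mar 1, 2242 (2 left).
+2 → Mar 3, 2242.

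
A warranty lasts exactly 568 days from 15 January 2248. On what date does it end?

+366 (one year; includes Feb 29, 2248) → Jan 15, 2249 (202 left).
Jan has 31 days: +17 → Feb 1, 2249 (185 left).
Feb has 28 days: +28 → Mar 1, 2249 (157 left).
Mar has 31 days: +31 → Apr 1, 2249 (126 left).
Apr has 30 days: +30 → May 1, 2249 (96 left).
May has 31 days: +31 → Jun 1, 2249 (65 left).
Jun has 30 days: +30 → Jul 1, 2249 (35 left).
Jul has 31 days: +31 → Aug 1, 2249 (4 left).
+4 → Aug 5, 2249.

August 5, 2249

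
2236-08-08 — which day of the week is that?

Doomsday rule: the anchor day for the 2200s is Friday. For year 36: 36÷12 = 3 r 0, and 0÷4 = 0, so 3+0+0 = 3.
Friday + 3 ≡ Monday — that's 2236's doomsday.
In August the doomsday date is Aug 8.
Aug 8 is the doomsday itself: Monday.

Monday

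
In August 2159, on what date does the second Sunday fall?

August 1, 2159 is a Wednesday.
The first Sunday is therefore August 5 (4 days later).
The second Sunday is 5 + 1×7 = August 12.

August 12, 2159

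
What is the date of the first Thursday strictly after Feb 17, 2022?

Feb 17, 2022 is a Thursday.
From Thursday to the next Thursday is 7 days.
Feb 17, 2022 + 7 = Feb 24, 2022.

February 24, 2022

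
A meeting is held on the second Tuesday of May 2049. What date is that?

May 1, 2049 is a Saturday.
The first Tuesday is therefore May 4 (3 days later).
The second Tuesday is 4 + 1×7 = May 11.

May 11, 2049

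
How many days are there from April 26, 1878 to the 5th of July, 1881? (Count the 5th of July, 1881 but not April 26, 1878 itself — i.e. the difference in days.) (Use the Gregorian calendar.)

Apr 26, 1878 → Apr 26, 1879: 365 days.
Apr 26, 1879 → Apr 26, 1880: 366 days (Feb 29, 1880 is in that span).
Apr 26, 1880 → Apr 26, 1881: 365 days.
Apr 26, 1881 → May 26, 1881: 30 days (April has 30).
May 26, 1881 → Jun 26, 1881: 31 days (May has 31).
Jun 26, 1881 → Jul 5, 1881: 9 days.
Total: 1166 days.

1166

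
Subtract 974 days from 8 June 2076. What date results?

−366 (one year; includes Feb 29, 2076) → Jun 8, 2075 (608 left).
−365 (one year) → Jun 8, 2074 (243 left).
−8 → May 31, 2074 (end of May, 31 days; 235 left).
−31 → Apr 30, 2074 (end of Apr, 30 days; 204 left).
−30 → Mar 31, 2074 (end of Mar, 31 days; 174 left).
−31 → Feb 28, 2074 (end of Feb, 28 days; 143 left).
−28 → Jan 31, 2074 (end of Jan, 31 days; 115 left).
−31 → Dec 31, 2073 (end of Dec, 31 days; 84 left).
−31 → Nov 30, 2073 (end of Nov, 30 days; 53 left).
−30 → Oct 31, 2073 (end of Oct, 31 days; 23 left).
−23 → Oct 8, 2073.

October 8, 2073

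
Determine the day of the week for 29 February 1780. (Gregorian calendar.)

Doomsday rule: the anchor day for the 1700s is Sunday. For year 80: 80÷12 = 6 r 8, and 8÷4 = 2, so 6+8+2 = 16.
Sunday + 16 ≡ Tuesday — that's 1780's doomsday.
In February the doomsday date is Feb 29 (1780 is a leap year (divisible by 4)).
Feb 29 is the doomsday itself: Tuesday.

Tuesday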